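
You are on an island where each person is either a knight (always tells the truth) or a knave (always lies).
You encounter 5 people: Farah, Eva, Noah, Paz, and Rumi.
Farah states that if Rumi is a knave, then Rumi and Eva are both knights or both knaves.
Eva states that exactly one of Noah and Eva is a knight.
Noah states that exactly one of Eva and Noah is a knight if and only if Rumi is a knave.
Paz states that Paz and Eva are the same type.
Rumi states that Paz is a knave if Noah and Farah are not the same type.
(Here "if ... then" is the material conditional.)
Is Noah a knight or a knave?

Consistent assignments: {Farah=knight, Eva=knight, Noah=knave, Paz=knave, Rumi=knight}
In every consistent assignment, Noah is a knave.

Noah is a knave.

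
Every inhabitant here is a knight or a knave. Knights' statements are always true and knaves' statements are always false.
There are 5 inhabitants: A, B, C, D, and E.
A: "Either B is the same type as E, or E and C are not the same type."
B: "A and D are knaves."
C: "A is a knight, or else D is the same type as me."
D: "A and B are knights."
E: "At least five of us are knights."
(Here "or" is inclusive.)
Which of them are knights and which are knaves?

A is a knight, so "either B is the same type as E, or E and C are not the same type" must be true — and it is.
B is a knave; "A and D are knaves" is false, as required.
C (knight): "A is a knight, or else D is the same type as me" — true. ✓
D is a knave, and the claim "A and B are knights" is indeed false.
As a knave, E's statement "at least five of us are knights" should be false; it is.

Knights: A and C. Knaves: B, D, and E.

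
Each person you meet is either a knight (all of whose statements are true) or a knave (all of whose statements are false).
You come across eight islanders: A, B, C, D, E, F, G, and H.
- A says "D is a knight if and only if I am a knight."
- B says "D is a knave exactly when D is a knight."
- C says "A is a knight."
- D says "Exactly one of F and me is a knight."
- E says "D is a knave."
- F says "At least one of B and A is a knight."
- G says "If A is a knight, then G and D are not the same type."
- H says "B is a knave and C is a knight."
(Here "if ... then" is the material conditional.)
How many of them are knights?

2

The unique consistent assignment is A=knave, B=knave, C=knave, D=knight, E=knave, F=knave, G=knight, H=knave.
That has 2 knights.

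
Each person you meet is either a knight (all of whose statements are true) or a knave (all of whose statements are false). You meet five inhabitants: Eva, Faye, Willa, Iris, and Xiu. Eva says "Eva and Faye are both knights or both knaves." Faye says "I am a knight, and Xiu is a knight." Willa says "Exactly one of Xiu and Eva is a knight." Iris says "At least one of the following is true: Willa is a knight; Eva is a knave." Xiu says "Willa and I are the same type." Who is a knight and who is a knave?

Eva is a knave, Faye is a knight, Willa is a knight, Iris is a knight, and Xiu is a knight.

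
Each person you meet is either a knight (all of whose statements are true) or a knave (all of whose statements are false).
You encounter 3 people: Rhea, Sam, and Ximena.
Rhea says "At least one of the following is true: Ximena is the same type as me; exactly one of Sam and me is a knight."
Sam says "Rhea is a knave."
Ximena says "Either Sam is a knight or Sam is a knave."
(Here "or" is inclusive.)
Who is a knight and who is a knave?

Suppose Rhea is a knave. Then Rhea's statement "at least one of the following is true: Ximena is the same type as me; exactly one of Sam and me is a knight" would have to be false. Checking the 4 ways to assign the others, none is consistent with every speaker.
(For instance, with Sam=knave, Ximena=knight, Sam's claim "Rhea is a knave" comes out true where it would need to be false.)
So Rhea must be a knight, making "at least one of the following is true: Ximena is the same type as me; exactly one of Sam and me is a knight" true. Taking Rhea=knight, Sam=knave, Ximena=knight, each remaining statement checks out:
  Sam (knave): "Rhea is a knave" — false. ✓
  Ximena (knight): "either Sam is a knight or Sam is a knave" — true. ✓
This is the unique consistent assignment.

Rhea is a knight, Sam is a knave, and Ximena is a knight.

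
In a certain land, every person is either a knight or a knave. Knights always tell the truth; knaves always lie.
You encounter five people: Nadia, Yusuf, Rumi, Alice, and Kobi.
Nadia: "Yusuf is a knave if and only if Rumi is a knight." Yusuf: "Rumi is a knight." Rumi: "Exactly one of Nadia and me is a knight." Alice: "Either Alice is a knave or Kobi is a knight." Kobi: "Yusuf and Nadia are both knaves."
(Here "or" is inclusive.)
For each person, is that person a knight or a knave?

Suppose Nadia is a knight. Then Nadia's statement "Yusuf is a knave if and only if Rumi is a knight" would have to be true. Checking the 16 ways to assign the others, none is consistent with every speaker.
(For instance, with Yusuf=knave, Rumi=knave, Alice=knight, Kobi=knight, Nadia's claim "Yusuf is a knave if and only if Rumi is a knight" comes out false where it would need to be true.)
So Nadia must be a knave, making "Yusuf is a knave if and only if Rumi is a knight" false. Taking Nadia=knave, Yusuf=knave, Rumi=knave, Alice=knight, Kobi=knight, each remaining statement checks out:
  Yusuf (knave): "Rumi is a knight" — false. ✓
  Rumi (knave): "exactly one of Nadia and me is a knight" — false. ✓
  Alice (knight): "either Alice is a knave or Kobi is a knight" — true. ✓
  Kobi (knight): "Yusuf and Nadia are both knaves" — true. ✓
This is the unique consistent assignment.

Knights: Alice and Kobi. Knaves: Nadia, Yusuf, and Rumi.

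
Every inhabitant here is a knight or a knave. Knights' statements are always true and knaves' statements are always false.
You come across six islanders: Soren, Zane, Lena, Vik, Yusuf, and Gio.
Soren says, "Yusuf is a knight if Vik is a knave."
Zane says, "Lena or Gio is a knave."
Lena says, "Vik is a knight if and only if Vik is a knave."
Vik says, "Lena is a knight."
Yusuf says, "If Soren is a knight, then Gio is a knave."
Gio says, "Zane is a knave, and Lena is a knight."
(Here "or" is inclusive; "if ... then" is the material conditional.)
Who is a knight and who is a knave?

As a knight, Soren's statement "Yusuf is a knight if Vik is a knave" should be True; it is.
Zane is a knight; "Lena or Gio is a knave" is True, as required.
As a knave, Lena's statement "Vik is a knight if and only if Vik is a knave" should be False; it is.
As a knave, Vik's statement "Lena is a knight" should be False; it is.
Since Yusuf is a knight, "if Soren is a knight, then Gio is a knave" needs to be True, which holds.
Gio is a knave; "Zane is a knave, and Lena is a knight" is False, as required.

Soren is a knight, Zane is a knight, Lena is a knave, Vik is a knave, Yusuf is a knight, and Gio is a knave.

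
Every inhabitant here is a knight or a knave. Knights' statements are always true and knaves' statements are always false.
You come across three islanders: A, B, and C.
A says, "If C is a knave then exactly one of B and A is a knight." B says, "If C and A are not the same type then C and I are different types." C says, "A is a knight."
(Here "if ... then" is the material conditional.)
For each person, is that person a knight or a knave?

A is a knight, B is a knight, and C is a knight.

As a knight, A's statement "if C is a knave then exactly one of B and A is a knight" should be True; it is.
B is a knight; "if C and A are not the same type then C and I are different types" is True, as required.
C is a knight, and the claim "A is a knight" is indeed True.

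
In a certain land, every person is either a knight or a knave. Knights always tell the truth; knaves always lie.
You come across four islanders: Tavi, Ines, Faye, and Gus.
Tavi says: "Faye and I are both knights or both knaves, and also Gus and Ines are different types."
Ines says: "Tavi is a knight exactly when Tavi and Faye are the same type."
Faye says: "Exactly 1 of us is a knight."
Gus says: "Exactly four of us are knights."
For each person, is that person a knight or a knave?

Knights: none. Knaves: Tavi, Ines, Faye, and Gus.

Tavi (knave): "Faye and I are both knights or both knaves, and also Gus and Ines are different types" — false. ✓
Ines is a knave, so "Tavi is a knight exactly when Tavi and Faye are the same type" must be false — and it is.
Faye is a knave; "exactly 1 of us is a knight" is false, as required.
Gus is a knave, so "exactly four of us are knights" must be false — and it is.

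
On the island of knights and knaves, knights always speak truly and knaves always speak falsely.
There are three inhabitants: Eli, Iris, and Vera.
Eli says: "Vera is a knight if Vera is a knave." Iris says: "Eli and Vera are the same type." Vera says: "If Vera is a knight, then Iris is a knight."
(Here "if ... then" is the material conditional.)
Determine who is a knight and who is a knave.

Eli is a knight, Iris is a knight, and Vera is a knight.

Suppose Eli is a knave. Then Eli's statement "Vera is a knight if Vera is a knave" would have to be false. Checking the 4 ways to assign the others, none is consistent with every speaker.
(For instance, with Iris=knight, Vera=knight, Eli's claim "Vera is a knight if Vera is a knave" comes out true where it would need to be false.)
So Eli must be a knight, making "Vera is a knight if Vera is a knave" true. Taking Eli=knight, Iris=knight, Vera=knight, each remaining statement checks out:
  Iris (knight): "Eli and Vera are the same type" — true. ✓
  Vera (knight): "if Vera is a knight, then Iris is a knight" — true. ✓
This is the unique consistent assignment.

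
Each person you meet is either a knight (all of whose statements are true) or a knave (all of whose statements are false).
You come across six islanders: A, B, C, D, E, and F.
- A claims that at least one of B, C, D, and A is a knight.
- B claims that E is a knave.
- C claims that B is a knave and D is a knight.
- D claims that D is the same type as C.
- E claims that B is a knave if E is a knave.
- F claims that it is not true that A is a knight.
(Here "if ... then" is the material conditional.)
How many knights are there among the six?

4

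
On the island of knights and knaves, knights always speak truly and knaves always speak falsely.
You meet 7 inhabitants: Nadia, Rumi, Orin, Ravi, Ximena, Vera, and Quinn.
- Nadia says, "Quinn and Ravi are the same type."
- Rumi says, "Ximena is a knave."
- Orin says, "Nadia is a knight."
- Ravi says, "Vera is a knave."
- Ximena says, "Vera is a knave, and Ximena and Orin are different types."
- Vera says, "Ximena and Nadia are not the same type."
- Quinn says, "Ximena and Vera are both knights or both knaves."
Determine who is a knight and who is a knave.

Nadia is a knight, Rumi is a knight, Orin is a knight, Ravi is a knave, Ximena is a knave, Vera is a knight, and Quinn is a knave.

Nadia is a knight, and the claim "Quinn and Ravi are the same type" is indeed true.
Rumi (knight): "Ximena is a knave" — true. ✓
Orin is a knight, so "Nadia is a knight" must be true — and it is.
Ravi is a knave, and the claim "Vera is a knave" is indeed false.
As a knave, Ximena's statement "Vera is a knave, and Ximena and Orin are different types" should be false; it is.
Vera is a knight, and the claim "Ximena and Nadia are not the same type" is indeed true.
Quinn is a knave, so "Ximena and Vera are both knights or both knaves" must be false — and it is.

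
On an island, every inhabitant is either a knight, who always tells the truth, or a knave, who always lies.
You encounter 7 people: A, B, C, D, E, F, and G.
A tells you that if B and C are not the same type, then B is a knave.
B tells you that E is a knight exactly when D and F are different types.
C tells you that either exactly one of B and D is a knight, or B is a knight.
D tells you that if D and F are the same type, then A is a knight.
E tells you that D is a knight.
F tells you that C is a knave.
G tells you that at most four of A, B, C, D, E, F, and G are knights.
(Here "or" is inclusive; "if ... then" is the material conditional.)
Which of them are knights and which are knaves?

A is a knight; "if B and C are not the same type, then B is a knave" is True, as required.
B is a knight, so "E is a knight exactly when D and F are different types" must be True — and it is.
As a knight, C's statement "either exactly one of B and D is a knight, or B is a knight" should be True; it is.
D is a knight; "if D and F are the same type, then A is a knight" is True, as required.
E is a knight, so "D is a knight" must be True — and it is.
F is a knave; "C is a knave" is False, as required.
G is a knave; "at most four of A, B, C, D, E, F, and G are knights" is False, as required.

A is a knight, B is a knight, C is a knight, D is a knight, E is a knight, F is a knave, and G is a knave.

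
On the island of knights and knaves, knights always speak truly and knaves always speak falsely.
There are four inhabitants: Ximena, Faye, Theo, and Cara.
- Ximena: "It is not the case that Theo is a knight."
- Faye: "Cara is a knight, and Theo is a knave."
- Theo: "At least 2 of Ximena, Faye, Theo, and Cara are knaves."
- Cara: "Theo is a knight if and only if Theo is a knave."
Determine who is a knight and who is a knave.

Ximena is a knave, Faye is a knave, Theo is a knight, and Cara is a knave.

Ximena (knave): "it is not the case that Theo is a knight" — false. ✓
Since Faye is a knave, "Cara is a knight, and Theo is a knave" needs to be false, which holds.
Since Theo is a knight, "at least 2 of Ximena, Faye, Theo, and Cara are knaves" needs to be True, which holds.
Cara is a knave, and the claim "Theo is a knight if and only if Theo is a knave" is indeed false.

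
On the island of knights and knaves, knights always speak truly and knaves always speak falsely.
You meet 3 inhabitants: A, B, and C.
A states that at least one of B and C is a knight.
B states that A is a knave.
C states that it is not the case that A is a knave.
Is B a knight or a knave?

Consistent assignments: {A=knight, B=knave, C=knight}
In every consistent assignment, B is a knave.

B is a knave.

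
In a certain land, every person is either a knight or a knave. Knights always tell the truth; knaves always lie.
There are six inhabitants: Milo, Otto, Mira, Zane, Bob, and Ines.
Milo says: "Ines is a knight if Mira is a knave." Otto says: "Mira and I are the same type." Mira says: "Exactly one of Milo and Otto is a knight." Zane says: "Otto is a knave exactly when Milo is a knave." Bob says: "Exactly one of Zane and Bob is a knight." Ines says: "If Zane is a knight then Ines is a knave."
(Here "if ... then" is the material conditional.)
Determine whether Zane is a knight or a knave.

Zane is a knave.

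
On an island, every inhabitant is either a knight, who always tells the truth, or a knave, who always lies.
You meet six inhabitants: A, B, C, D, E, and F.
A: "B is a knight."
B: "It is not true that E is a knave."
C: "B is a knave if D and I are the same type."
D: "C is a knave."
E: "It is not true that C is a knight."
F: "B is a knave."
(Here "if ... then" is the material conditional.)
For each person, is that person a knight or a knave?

A is a knave, so "B is a knight" must be False — and it is.
B is a knave, and the claim "it is not true that E is a knave" is indeed False.
C (knight): "B is a knave if D and I are the same type" — True. ✓
As a knave, D's statement "C is a knave" should be False; it is.
E is a knave; "it is not true that C is a knight" is False, as required.
As a knight, F's statement "B is a knave" should be True; it is.

A is a knave, B is a knave, C is a knight, D is a knave, E is a knave, and F is a knight.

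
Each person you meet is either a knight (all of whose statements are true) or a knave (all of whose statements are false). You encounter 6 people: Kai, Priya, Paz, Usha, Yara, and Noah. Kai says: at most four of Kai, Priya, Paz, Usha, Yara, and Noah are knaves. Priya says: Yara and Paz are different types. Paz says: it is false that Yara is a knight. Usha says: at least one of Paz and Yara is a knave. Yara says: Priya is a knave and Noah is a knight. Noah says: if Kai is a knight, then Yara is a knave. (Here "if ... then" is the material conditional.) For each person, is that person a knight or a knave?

Kai is a knight, Priya is a knight, Paz is a knight, Usha is a knight, Yara is a knave, and Noah is a knight.

As a knight, Kai's statement "at most four of Kai, Priya, Paz, Usha, Yara, and Noah are knaves" should be True; it is.
Priya is a knight, so "Yara and Paz are different types" must be True — and it is.
Since Paz is a knight, "it is false that Yara is a knight" needs to be True, which holds.
Usha is a knight, and the claim "at least one of Paz and Yara is a knave" is indeed True.
Yara is a knave; "Priya is a knave and Noah is a knight" is False, as required.
Since Noah is a knight, "if Kai is a knight, then Yara is a knave" needs to be True, which holds.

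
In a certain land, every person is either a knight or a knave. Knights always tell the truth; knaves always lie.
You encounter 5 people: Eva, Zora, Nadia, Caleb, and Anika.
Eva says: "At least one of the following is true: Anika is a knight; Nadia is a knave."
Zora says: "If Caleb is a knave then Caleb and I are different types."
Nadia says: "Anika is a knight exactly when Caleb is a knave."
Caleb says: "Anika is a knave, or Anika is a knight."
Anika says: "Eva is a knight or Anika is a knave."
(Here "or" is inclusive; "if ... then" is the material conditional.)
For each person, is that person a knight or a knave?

Since Eva is a knight, "at least one of the following is true: Anika is a knight; Nadia is a knave" needs to be True, which holds.
As a knight, Zora's statement "if Caleb is a knave then Caleb and I are different types" should be True; it is.
Since Nadia is a knave, "Anika is a knight exactly when Caleb is a knave" needs to be false, which holds.
Caleb is a knight, and the claim "Anika is a knave, or Anika is a knight" is indeed True.
Anika is a knight; "Eva is a knight or Anika is a knave" is True, as required.

Eva is a knight, Zora is a knight, Nadia is a knave, Caleb is a knight, and Anika is a knight.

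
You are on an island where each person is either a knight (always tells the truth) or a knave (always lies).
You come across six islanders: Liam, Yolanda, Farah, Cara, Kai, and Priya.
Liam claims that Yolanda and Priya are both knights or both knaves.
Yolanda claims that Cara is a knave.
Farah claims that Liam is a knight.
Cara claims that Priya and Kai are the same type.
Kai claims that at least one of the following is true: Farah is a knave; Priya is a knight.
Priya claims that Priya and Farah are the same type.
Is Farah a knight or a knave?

Farah is a knight.

Consistent assignments: {Liam=knight, Yolanda=knave, Farah=knight, Cara=knight, Kai=knave, Priya=knave}
In every consistent assignment, Farah is a knight.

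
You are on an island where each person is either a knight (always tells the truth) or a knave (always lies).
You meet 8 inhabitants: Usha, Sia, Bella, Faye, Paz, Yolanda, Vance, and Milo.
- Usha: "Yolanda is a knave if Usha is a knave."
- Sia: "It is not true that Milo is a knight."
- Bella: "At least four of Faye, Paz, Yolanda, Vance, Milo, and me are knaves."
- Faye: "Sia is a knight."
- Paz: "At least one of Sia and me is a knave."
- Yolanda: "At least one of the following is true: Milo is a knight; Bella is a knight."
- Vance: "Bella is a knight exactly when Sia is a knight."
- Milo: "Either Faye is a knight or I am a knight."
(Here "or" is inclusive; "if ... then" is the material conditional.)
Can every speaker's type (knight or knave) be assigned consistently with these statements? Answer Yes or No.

Yes

One consistent assignment: Usha=knight, Sia=knave, Bella=knave, Faye=knave, Paz=knight, Yolanda=knight, Vance=knight, Milo=knight.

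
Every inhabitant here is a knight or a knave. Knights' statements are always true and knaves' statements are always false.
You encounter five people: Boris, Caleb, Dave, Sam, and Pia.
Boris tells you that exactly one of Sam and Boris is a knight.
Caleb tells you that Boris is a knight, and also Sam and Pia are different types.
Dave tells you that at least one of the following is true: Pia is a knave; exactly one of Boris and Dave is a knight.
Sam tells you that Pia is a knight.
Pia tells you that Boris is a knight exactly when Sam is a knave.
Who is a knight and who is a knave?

Since Boris is a knave, "exactly one of Sam and Boris is a knight" needs to be False, which holds.
Since Caleb is a knave, "Boris is a knight, and also Sam and Pia are different types" needs to be False, which holds.
Dave (knight): "at least one of the following is true: Pia is a knave; exactly one of Boris and Dave is a knight" — true. ✓
Sam is a knave, so "Pia is a knight" must be False — and it is.
Pia is a knave; "Boris is a knight exactly when Sam is a knave" is False, as required.

Boris is a knave, Caleb is a knave, Dave is a knight, Sam is a knave, and Pia is a knave.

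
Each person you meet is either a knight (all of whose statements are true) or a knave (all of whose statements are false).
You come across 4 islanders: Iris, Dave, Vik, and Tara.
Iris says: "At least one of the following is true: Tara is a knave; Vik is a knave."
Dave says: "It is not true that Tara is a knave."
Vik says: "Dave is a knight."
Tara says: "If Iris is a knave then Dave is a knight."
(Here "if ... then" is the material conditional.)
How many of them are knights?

The unique consistent assignment is Iris=knave, Dave=knight, Vik=knight, Tara=knight.
That has 3 knights.

3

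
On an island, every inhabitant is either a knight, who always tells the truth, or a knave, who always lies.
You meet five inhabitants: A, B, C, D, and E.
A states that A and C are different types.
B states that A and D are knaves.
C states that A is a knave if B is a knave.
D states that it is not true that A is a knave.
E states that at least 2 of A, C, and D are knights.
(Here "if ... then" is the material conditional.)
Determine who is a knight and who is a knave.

As a knight, A's statement "A and C are different types" should be true; it is.
B is a knave, so "A and D are knaves" must be False — and it is.
As a knave, C's statement "A is a knave if B is a knave" should be False; it is.
D is a knight, and the claim "it is not true that A is a knave" is indeed true.
E (knight): "at least 2 of A, C, and D are knights" — true. ✓

A is a knight, B is a knave, C is a knave, D is a knight, and E is a knight.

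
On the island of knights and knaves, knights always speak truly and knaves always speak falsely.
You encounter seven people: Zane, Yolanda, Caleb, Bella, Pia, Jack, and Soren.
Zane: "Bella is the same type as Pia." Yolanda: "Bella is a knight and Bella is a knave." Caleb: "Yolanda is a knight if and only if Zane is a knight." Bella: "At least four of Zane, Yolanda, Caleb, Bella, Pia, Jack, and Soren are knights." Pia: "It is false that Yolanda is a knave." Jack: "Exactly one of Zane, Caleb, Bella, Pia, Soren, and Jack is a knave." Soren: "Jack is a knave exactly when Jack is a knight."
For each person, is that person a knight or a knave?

Zane is a knight; "Bella is the same type as Pia" is true, as required.
Yolanda (knave): "Bella is a knight and Bella is a knave" — False. ✓
Since Caleb is a knave, "Yolanda is a knight if and only if Zane is a knight" needs to be False, which holds.
Since Bella is a knave, "at least four of Zane, Yolanda, Caleb, Bella, Pia, Jack, and Soren are knights" needs to be False, which holds.
Pia is a knave, so "it is false that Yolanda is a knave" must be False — and it is.
Jack (knave): "exactly one of Zane, Caleb, Bella, Pia, Soren, and Jack is a knave" — False. ✓
Soren is a knave, so "Jack is a knave exactly when Jack is a knight" must be False — and it is.

Zane is a knight, Yolanda is a knave, Caleb is a knave, Bella is a knave, Pia is a knave, Jack is a knave, and Soren is a knave.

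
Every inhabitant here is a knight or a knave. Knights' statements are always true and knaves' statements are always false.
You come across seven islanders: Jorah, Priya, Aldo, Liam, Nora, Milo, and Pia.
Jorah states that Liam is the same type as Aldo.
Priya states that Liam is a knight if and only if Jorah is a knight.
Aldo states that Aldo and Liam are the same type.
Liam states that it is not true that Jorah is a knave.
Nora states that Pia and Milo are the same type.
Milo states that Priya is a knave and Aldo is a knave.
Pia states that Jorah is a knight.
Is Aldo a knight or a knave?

Consistent assignments: {Jorah=knight, Priya=knight, Aldo=knight, Liam=knight, Nora=knave, Milo=knave, Pia=knight}
In every consistent assignment, Aldo is a knight.

Aldo is a knight.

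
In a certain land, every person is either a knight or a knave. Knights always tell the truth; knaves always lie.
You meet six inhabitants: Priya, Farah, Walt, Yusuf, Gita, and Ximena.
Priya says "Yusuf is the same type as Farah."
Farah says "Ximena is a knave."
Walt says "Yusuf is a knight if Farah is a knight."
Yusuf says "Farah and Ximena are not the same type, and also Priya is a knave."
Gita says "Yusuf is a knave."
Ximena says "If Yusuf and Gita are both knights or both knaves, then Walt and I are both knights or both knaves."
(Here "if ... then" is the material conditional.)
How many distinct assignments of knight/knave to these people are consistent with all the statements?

2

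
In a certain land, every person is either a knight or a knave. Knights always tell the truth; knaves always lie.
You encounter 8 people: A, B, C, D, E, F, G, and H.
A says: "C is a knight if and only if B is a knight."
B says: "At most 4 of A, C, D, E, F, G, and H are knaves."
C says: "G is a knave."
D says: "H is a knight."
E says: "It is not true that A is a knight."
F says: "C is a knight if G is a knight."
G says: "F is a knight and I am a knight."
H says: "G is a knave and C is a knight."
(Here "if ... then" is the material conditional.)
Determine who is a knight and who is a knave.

A (knight): "C is a knight if and only if B is a knight" — True. ✓
B is a knight; "at most 4 of A, C, D, E, F, G, and H are knaves" is True, as required.
As a knight, C's statement "G is a knave" should be True; it is.
D (knight): "H is a knight" — True. ✓
E is a knave, and the claim "it is not true that A is a knight" is indeed false.
F (knight): "C is a knight if G is a knight" — True. ✓
G is a knave, and the claim "F is a knight and I am a knight" is indeed false.
As a knight, H's statement "G is a knave and C is a knight" should be True; it is.

A is a knight, B is a knight, C is a knight, D is a knight, E is a knave, F is a knight, G is a knave, and H is a knight.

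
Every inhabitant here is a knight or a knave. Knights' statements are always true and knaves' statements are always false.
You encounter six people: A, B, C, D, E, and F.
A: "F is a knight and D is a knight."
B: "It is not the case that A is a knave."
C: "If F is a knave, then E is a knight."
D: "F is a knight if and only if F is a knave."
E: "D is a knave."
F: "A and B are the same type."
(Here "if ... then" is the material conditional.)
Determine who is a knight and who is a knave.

As a knave, A's statement "F is a knight and D is a knight" should be false; it is.
Since B is a knave, "it is not the case that A is a knave" needs to be false, which holds.
Since C is a knight, "if F is a knave, then E is a knight" needs to be true, which holds.
D is a knave, so "F is a knight if and only if F is a knave" must be false — and it is.
E is a knight, so "D is a knave" must be true — and it is.
F is a knight; "A and B are the same type" is true, as required.

A is a knave, B is a knave, C is a knight, D is a knave, E is a knight, and F is a knight.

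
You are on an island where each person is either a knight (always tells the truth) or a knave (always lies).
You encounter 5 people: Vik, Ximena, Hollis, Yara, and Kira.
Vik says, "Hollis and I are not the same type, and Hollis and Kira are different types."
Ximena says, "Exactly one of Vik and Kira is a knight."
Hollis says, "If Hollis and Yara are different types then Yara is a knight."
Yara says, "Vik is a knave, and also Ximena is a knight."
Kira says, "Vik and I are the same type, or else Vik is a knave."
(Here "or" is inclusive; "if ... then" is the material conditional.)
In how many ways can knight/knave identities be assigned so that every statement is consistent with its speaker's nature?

Consistent assignments:
  Vik=knave, Ximena=knight, Hollis=knight, Yara=knight, Kira=knight

1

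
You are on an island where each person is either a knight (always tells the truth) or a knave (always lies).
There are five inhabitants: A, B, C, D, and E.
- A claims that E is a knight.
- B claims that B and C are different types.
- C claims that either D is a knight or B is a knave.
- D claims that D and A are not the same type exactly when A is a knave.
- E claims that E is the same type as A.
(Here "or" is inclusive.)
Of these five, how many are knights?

3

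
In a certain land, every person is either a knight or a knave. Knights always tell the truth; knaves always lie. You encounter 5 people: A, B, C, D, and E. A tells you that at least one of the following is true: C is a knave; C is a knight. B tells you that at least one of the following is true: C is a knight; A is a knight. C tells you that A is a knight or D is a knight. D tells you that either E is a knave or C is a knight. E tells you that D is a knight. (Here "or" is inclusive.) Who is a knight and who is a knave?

A is a knight, B is a knight, C is a knight, D is a knight, and E is a knight.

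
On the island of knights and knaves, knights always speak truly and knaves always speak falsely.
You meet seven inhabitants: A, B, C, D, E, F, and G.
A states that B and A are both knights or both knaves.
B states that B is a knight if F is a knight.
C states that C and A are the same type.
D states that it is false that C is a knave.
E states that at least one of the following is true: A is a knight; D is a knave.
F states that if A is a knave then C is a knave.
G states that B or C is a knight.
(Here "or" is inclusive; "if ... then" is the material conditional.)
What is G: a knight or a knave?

G is a knight.

Consistent assignments: {A=knight, B=knight, C=knight, D=knight, E=knight, F=knight, G=knight}; {A=knight, B=knight, C=knave, D=knave, E=knight, F=knight, G=knight}
In every consistent assignment, G is a knight.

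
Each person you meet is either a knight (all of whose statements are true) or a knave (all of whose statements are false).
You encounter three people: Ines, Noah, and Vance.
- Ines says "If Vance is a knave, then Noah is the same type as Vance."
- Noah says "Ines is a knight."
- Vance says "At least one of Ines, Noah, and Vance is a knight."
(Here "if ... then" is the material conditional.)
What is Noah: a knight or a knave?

Noah is a knight.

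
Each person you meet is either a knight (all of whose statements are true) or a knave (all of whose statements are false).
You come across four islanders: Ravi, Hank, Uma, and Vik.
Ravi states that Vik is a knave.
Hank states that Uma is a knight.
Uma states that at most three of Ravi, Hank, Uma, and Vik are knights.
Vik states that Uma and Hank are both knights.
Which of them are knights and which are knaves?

Ravi is a knave, and the claim "Vik is a knave" is indeed False.
Hank is a knight, so "Uma is a knight" must be True — and it is.
Uma (knight): "at most three of Ravi, Hank, Uma, and Vik are knights" — True. ✓
Vik is a knight, and the claim "Uma and Hank are both knights" is indeed True.

Ravi is a knave, Hank is a knight, Uma is a knight, and Vik is a knight.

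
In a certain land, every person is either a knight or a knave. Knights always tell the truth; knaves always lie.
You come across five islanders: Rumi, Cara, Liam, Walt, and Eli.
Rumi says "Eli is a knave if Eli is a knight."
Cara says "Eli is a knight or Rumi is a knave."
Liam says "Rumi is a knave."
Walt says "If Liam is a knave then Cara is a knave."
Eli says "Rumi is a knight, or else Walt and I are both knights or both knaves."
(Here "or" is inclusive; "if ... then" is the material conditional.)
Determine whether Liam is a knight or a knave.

Liam is a knight.

Consistent assignments: {Rumi=knave, Cara=knight, Liam=knight, Walt=knight, Eli=knight}
In every consistent assignment, Liam is a knight.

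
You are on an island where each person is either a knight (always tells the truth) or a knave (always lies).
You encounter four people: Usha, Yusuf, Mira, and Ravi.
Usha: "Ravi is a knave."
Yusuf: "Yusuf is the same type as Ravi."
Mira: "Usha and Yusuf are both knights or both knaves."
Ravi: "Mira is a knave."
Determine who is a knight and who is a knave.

Suppose Usha is a knight. Then Usha's statement "Ravi is a knave" would have to be true. Checking the 8 ways to assign the others, none is consistent with every speaker.
(For instance, with Yusuf=knight, Mira=knave, Ravi=knight, Usha's claim "Ravi is a knave" comes out false where it would need to be true.)
So Usha must be a knave, making "Ravi is a knave" false. Taking Usha=knave, Yusuf=knight, Mira=knave, Ravi=knight, each remaining statement checks out:
  Yusuf (knight): "Yusuf is the same type as Ravi" — true. ✓
  Mira (knave): "Usha and Yusuf are both knights or both knaves" — false. ✓
  Ravi (knight): "Mira is a knave" — true. ✓
This is the unique consistent assignment.

Knights: Yusuf and Ravi. Knaves: Usha and Mira.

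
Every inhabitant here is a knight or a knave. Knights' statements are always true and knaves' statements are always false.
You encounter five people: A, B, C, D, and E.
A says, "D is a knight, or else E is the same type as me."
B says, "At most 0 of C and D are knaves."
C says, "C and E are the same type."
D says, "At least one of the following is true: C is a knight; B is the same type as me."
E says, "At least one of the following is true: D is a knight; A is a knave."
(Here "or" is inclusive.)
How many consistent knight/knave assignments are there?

1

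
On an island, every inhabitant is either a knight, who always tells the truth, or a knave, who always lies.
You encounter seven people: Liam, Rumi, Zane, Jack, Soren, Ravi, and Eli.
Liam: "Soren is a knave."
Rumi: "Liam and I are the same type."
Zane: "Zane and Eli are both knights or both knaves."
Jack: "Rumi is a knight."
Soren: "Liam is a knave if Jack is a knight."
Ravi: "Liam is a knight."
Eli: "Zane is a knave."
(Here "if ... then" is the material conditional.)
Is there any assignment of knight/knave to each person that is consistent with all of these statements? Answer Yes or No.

Yes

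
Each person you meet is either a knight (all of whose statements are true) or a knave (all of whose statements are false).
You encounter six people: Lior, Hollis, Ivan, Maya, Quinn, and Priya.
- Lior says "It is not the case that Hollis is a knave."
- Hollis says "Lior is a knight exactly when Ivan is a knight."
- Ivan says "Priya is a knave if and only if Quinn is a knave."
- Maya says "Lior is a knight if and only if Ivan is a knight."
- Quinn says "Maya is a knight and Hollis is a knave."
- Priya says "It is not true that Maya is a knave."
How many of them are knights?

The unique consistent assignment is Lior=knave, Hollis=knave, Ivan=knight, Maya=knave, Quinn=knave, Priya=knave.
That has 1 knight.

1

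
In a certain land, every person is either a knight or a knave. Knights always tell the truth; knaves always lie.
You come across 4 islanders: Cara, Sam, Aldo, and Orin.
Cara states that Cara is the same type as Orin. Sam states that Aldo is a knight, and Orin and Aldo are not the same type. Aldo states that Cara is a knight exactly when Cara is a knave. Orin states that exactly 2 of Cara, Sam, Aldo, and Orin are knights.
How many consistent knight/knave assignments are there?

1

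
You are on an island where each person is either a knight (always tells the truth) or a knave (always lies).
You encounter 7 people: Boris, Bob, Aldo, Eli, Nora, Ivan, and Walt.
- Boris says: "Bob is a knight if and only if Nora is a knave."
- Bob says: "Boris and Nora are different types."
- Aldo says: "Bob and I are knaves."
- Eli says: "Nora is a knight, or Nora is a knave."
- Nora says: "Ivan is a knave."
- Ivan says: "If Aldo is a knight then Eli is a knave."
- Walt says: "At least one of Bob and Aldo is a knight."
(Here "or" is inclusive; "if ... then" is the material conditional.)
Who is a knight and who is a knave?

Boris is a knight, Bob is a knight, Aldo is a knave, Eli is a knight, Nora is a knave, Ivan is a knight, and Walt is a knight.

Boris is a knight; "Bob is a knight if and only if Nora is a knave" is True, as required.
Since Bob is a knight, "Boris and Nora are different types" needs to be True, which holds.
Aldo is a knave, and the claim "Bob and I are knaves" is indeed false.
Since Eli is a knight, "Nora is a knight, or Nora is a knave" needs to be True, which holds.
Nora (knave): "Ivan is a knave" — false. ✓
Ivan (knight): "if Aldo is a knight then Eli is a knave" — True. ✓
Walt is a knight, and the claim "at least one of Bob and Aldo is a knight" is indeed True.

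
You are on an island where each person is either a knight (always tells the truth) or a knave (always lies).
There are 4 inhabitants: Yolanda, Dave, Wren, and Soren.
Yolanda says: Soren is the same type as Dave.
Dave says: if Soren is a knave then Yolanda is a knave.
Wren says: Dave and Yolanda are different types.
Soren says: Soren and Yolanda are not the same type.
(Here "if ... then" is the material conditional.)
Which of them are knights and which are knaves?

Suppose Yolanda is a knight. Then Yolanda's statement "Soren is the same type as Dave" would have to be true. Checking the 8 ways to assign the others, none is consistent with every speaker.
(For instance, with Dave=knight, Wren=knight, Soren=knave, Yolanda's claim "Soren is the same type as Dave" comes out false where it would need to be true.)
So Yolanda must be a knave, making "Soren is the same type as Dave" false. Taking Yolanda=knave, Dave=knight, Wren=knight, Soren=knave, each remaining statement checks out:
  Dave (knight): "if Soren is a knave then Yolanda is a knave" — true. ✓
  Wren (knight): "Dave and Yolanda are different types" — true. ✓
  Soren (knave): "Soren and Yolanda are not the same type" — false. ✓
This is the unique consistent assignment.

Yolanda is a knave, Dave is a knight, Wren is a knight, and Soren is a knave.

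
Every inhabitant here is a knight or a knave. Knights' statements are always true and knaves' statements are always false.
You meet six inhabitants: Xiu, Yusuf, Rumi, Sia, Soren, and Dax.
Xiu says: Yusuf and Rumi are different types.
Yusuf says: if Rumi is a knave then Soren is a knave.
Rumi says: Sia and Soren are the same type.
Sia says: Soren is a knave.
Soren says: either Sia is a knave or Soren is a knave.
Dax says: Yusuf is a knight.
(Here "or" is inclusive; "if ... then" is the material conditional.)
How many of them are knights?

1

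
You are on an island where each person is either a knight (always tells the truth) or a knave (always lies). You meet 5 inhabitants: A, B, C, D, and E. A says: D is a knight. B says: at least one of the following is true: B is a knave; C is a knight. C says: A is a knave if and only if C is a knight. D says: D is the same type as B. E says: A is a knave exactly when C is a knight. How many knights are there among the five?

3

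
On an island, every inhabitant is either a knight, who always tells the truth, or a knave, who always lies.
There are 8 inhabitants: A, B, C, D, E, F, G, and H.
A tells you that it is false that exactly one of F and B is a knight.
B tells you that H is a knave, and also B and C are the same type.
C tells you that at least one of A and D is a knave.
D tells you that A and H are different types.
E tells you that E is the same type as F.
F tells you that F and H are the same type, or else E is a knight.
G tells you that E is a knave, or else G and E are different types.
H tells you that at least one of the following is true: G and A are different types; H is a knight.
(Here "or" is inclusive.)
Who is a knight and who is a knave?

A is a knave, and the claim "it is false that exactly one of F and B is a knight" is indeed false.
B is a knave, and the claim "H is a knave, and also B and C are the same type" is indeed false.
C (knight): "at least one of A and D is a knave" — true. ✓
Since D is a knight, "A and H are different types" needs to be true, which holds.
Since E is a knave, "E is the same type as F" needs to be false, which holds.
F is a knight, and the claim "F and H are the same type, or else E is a knight" is indeed true.
Since G is a knight, "E is a knave, or else G and E are different types" needs to be true, which holds.
H is a knight, so "at least one of the following is true: G and A are different types; H is a knight" must be true — and it is.

A is a knave, B is a knave, C is a knight, D is a knight, E is a knave, F is a knight, G is a knight, and H is a knight.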